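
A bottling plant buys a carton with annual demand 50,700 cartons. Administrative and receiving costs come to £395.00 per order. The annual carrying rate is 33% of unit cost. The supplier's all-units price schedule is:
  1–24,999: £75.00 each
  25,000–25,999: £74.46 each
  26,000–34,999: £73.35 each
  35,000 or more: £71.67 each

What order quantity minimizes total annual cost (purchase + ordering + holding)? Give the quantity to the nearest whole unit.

Holding cost per unit per year at price C is H = 0.33·C.
Evaluate total cost at each tier's feasible EOQ or, if the EOQ is below the tier, at the tier's minimum quantity.
EOQ at £75.00 = 1272.1 (feasible in tier 1): TC = 50,700×£75.00 + (50,700/1272.1)×395 + (1272.1/2)×0.33×£75.00 = £3,833,985.10.
EOQ at £74.46 = 1276.7 < 25000, so use break Q=25000: TC = 50,700×£74.46 + (50,700/25000.0)×395 + (25000.0/2)×0.33×£74.46 = £4,083,070.56.
EOQ at £73.35 = 1286.4 < 26000, so use break Q=26000: TC = 50,700×£73.35 + (50,700/26000.0)×395 + (26000.0/2)×0.33×£73.35 = £4,034,286.75.
EOQ at £71.67 = 1301.3 < 35000, so use break Q=35000: TC = 50,700×£71.67 + (50,700/35000.0)×395 + (35000.0/2)×0.33×£71.67 = £4,048,135.44.
Lowest total cost is £3,833,985.10 at Q = 1272.1.

Q* ≈ 1,272 cartons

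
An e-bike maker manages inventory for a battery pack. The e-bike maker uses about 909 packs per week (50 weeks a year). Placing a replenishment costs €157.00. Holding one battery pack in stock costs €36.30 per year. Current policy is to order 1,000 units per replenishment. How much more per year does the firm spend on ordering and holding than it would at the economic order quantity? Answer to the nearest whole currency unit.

Annual demand D = 909 × 50 = 45,450.
EOQ = √(2DS/H) = √(2 × 45,450 × 157 / 36.3) ≈ 627.02.
Cost at Q* = (D/Q*)S + (Q*/2)H = √(2DSH) ≈ €22,760.67.
Cost at Q = 1,000: (45,450/1,000)×157 + (1,000/2)×36.3 = €7,135.65 + €18,150.00 = €25,285.65.
Excess = €25,285.65 − €22,760.67 = €2,524.98.

Extra cost ≈ €2,525 per year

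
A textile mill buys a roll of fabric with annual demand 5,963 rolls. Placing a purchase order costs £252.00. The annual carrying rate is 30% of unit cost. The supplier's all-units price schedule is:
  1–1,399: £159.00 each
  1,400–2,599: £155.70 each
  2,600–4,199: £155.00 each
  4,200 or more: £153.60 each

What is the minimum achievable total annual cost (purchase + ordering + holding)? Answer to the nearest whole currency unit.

TC* ≈ £960,090

Holding cost per unit per year at price C is H = 0.30·C.
Evaluate total cost at each tier's feasible EOQ or, if the EOQ is below the tier, at the tier's minimum quantity.
EOQ at £159.00 = 251.0 (feasible in tier 1): TC = 5,963×£159.00 + (5,963/251.0)×252 + (251.0/2)×0.30×£159.00 = £960,090.11.
EOQ at £155.70 = 253.7 < 1400, so use break Q=1400: TC = 5,963×£155.70 + (5,963/1400.0)×252 + (1400.0/2)×0.30×£155.70 = £962,209.44.
EOQ at £155.00 = 254.2 < 2600, so use break Q=2600: TC = 5,963×£155.00 + (5,963/2600.0)×252 + (2600.0/2)×0.30×£155.00 = £985,292.95.
EOQ at £153.60 = 255.4 < 4200, so use break Q=4200: TC = 5,963×£153.60 + (5,963/4200.0)×252 + (4200.0/2)×0.30×£153.60 = £1,013,042.58.
Lowest total cost among the candidates is at Q = 251.0.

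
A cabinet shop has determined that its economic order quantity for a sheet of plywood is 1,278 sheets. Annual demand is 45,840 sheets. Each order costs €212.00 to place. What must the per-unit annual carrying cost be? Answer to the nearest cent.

The basic EOQ model gives Q* = √(2DS/H); rearrange for the unknown.
From Q* = √(2DS/H): H = 2DS / Q*² = 2 × 45,840 × 212 / 1,278² = 11.9000.

H ≈ €11.90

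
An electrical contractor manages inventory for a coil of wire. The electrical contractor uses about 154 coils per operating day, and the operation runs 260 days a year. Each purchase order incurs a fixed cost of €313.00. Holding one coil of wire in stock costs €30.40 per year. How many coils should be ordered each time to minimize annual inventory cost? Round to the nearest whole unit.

Q* ≈ 908 coils

Annual demand D = 154 × 260 = 40,040.
EOQ = √(2DS / H) = √(2 × 40,040 × 313 / 30.4).
= √(25,065,040 / 30.4) = √824,507.8947 ≈ 908.024.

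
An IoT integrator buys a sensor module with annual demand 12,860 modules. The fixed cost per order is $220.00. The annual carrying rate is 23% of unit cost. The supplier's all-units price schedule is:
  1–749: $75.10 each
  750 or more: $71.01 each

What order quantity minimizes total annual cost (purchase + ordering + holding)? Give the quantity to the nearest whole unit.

Q* ≈ 750 modules

Holding cost per unit per year at price C is H = 0.23·C.
Evaluate total cost at each tier's feasible EOQ or, if the EOQ is below the tier, at the tier's minimum quantity.
EOQ at $75.10 = 572.4 (feasible in tier 1): TC = 12,860×$75.10 + (12,860/572.4)×220 + (572.4/2)×0.23×$75.10 = $975,672.23.
EOQ at $71.01 = 588.6 < 750, so use break Q=750: TC = 12,860×$71.01 + (12,860/750.0)×220 + (750.0/2)×0.23×$71.01 = $923,085.48.
Lowest total cost is $923,085.48 at Q = 750.0.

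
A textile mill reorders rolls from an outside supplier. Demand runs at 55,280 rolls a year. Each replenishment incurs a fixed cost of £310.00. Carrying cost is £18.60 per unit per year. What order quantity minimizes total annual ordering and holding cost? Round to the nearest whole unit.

EOQ = √(2DS / H) = √(2 × 55,280 × 310 / 18.6).
= √(34,273,600 / 18.6) = √1,842,666.6667 ≈ 1357.449.

Q* ≈ 1,357 rolls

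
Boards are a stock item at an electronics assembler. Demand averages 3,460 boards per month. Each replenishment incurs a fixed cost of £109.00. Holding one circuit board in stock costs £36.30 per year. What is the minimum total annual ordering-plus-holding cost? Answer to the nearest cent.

Annual demand D = 3,460 × 12 = 41,520.
The optimal lot size = √(2DS/H) = √(2 × 41,520 × 109 / 36.3) ≈ 499.35.
At the optimum the two cost components are equal, so total cost = 2·(Q*/2)H = Q*·H.
Minimum total = √(2DSH) = √(2 × 41,520 × 109 × 36.3) ≈ 18126.345.

TC* ≈ £18,126.34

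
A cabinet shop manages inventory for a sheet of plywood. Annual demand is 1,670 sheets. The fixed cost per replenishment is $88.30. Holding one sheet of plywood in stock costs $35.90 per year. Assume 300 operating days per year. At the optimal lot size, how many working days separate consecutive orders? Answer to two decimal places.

The optimal lot size = √(2DS/H) = √(2 × 1,670 × 88.3 / 35.9) ≈ 90.64.
Cycle time = Q*/D × 300 = 90.64 / 1,670 × 300 ≈ 16.282 days.

T ≈ 16.28 days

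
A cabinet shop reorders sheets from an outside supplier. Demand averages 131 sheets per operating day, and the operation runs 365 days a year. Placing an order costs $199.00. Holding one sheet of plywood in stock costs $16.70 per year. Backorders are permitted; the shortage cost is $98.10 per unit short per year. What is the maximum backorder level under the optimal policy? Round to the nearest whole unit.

S* ≈ 168 sheets

Annual demand D = 131 × 365 = 47,815.
With planned backorders, Q* = √(2DS/H) · √((H+B)/B).
√(2DS/H) = √(2 × 47,815 × 199 / 16.7) = 1067.494.
√((H+B)/B) = √((16.7+98.1)/98.1) = 1.0818.
Q* ≈ 1154.787.
S* = Q* · H/(H+B) = 1154.787 × 16.7/114.8 ≈ 167.987.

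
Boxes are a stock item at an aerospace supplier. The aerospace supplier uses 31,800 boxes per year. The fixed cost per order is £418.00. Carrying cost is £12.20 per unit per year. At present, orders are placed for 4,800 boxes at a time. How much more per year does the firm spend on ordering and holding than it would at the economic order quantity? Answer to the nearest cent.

Extra cost ≈ £14,039.96 per year

EOQ = √(2DS/H) = √(2 × 31,800 × 418 / 12.2) ≈ 1476.17.
Cost at Q* = (D/Q*)S + (Q*/2)H = √(2DSH) ≈ £18,009.29.
Cost at Q = 4,800: (31,800/4,800)×418 + (4,800/2)×12.2 = £2,769.25 + £29,280.00 = £32,049.25.
Excess = £32,049.25 − £18,009.29 = £14,039.96.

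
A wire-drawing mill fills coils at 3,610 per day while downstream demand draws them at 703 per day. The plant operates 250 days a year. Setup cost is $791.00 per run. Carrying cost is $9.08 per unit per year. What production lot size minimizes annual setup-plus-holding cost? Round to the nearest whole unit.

Q* ≈ 6,167 coils

Annual demand D = 703 × 250 = 175,750.
Production build-up factor (1 − d/p) = 1 − 703/3,610 = 0.8053.
Q* = √(2DS / (H(1 − d/p))) = √(2 × 175,750 × 791 / (9.08 × 0.8053)).
= √(278,036,500 / 7.3118) ≈ 6166.505.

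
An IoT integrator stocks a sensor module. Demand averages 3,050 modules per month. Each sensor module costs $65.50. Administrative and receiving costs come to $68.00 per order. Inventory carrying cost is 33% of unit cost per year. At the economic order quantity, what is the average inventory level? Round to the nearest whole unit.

Average inventory ≈ 240 modules

Annual demand D = 3,050 × 12 = 36,600.
Holding cost H = 0.33 × $65.50 = $21.6150 per unit per year.
Q* = √(2DS/H) = √(2 × 36,600 × 68 / 21.615) ≈ 479.88.
Average inventory = Q*/2 ≈ 479.88 / 2 = 239.940.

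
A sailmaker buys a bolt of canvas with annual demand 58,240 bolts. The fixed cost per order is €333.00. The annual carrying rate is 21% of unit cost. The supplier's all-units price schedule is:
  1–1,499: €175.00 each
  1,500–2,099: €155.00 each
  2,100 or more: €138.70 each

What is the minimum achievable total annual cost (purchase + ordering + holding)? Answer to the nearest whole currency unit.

TC* ≈ €8,117,707

Holding cost per unit per year at price C is H = 0.21·C.
For each price level, check whether its EOQ is feasible; otherwise the best quantity at that price is the breakpoint.
EOQ at €175.00 = 1027.4 (feasible in tier 1): TC = 58,240×€175.00 + (58,240/1027.4)×333 + (1027.4/2)×0.21×€175.00 = €10,229,755.17.
EOQ at €155.00 = 1091.6 < 1500, so use break Q=1500: TC = 58,240×€155.00 + (58,240/1500.0)×333 + (1500.0/2)×0.21×€155.00 = €9,064,541.78.
EOQ at €138.70 = 1154.0 < 2100, so use break Q=2100: TC = 58,240×€138.70 + (58,240/2100.0)×333 + (2100.0/2)×0.21×€138.70 = €8,117,706.55.
Lowest total cost among the candidates is at Q = 2100.0.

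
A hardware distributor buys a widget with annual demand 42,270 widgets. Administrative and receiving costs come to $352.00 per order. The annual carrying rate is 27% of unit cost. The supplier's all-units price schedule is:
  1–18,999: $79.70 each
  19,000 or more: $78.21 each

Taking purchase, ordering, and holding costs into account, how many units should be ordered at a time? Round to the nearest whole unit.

Holding cost per unit per year at price C is H = 0.27·C.
For each price level, check whether its EOQ is feasible; otherwise the best quantity at that price is the breakpoint.
EOQ at $79.70 = 1176.0 (feasible in tier 1): TC = 42,270×$79.70 + (42,270/1176.0)×352 + (1176.0/2)×0.27×$79.70 = $3,394,224.42.
EOQ at $78.21 = 1187.1 < 19000, so use break Q=19000: TC = 42,270×$78.21 + (42,270/19000.0)×352 + (19000.0/2)×0.27×$78.21 = $3,507,328.46.
Lowest total cost is $3,394,224.42 at Q = 1176.0.

Q* ≈ 1,176 widgets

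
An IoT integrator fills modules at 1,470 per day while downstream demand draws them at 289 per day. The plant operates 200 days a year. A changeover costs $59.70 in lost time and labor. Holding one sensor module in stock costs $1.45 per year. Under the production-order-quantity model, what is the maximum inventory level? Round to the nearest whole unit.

Annual demand D = 289 × 200 = 57,800.
Production build-up factor (1 − d/p) = 1 − 289/1,470 = 0.8034.
Q* = √(2DS / (H(1 − d/p))) = √(2 × 57,800 × 59.7 / (1.45 × 0.8034)).
= √(6,901,320 / 1.1649) ≈ 2433.973.
Maximum inventory = Q*(1 − d/p) = 2433.973 × 0.8034 ≈ 1955.457.

I_max ≈ 1,955 modules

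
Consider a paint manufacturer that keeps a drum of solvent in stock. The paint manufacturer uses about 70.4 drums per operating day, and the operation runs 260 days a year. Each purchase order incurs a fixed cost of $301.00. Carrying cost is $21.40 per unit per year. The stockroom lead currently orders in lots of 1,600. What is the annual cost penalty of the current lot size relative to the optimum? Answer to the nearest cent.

Annual demand D = 70.4 × 260 = 18,304.
EOQ = √(2DS/H) = √(2 × 18,304 × 301 / 21.4) ≈ 717.57.
Cost at Q* = (D/Q*)S + (Q*/2)H = √(2DSH) ≈ $15,356.00.
Cost at Q = 1,600: (18,304/1,600)×301 + (1,600/2)×21.4 = $3,443.44 + $17,120.00 = $20,563.44.
Excess = $20,563.44 − $15,356.00 = $5,207.44.

Extra cost ≈ $5,207.44 per year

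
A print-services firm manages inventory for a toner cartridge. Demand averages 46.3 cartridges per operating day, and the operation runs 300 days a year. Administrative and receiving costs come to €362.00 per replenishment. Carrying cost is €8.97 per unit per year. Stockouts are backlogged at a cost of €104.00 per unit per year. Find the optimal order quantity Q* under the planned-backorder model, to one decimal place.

Q* ≈ 1,103.5 cartridges

Annual demand D = 46.3 × 300 = 13,890.
With planned backorders, Q* = √(2DS/H) · √((H+B)/B).
√(2DS/H) = √(2 × 13,890 × 362 / 8.97) = 1058.825.
√((H+B)/B) = √((8.97+104)/104) = 1.0422.
Q* ≈ 1103.543.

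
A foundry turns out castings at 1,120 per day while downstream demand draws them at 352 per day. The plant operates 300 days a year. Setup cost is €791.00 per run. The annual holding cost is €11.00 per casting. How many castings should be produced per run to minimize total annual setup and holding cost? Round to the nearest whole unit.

Annual demand D = 352 × 300 = 105,600.
Production build-up factor (1 − d/p) = 1 − 352/1,120 = 0.6857.
Q* = √(2DS / (H(1 − d/p))) = √(2 × 105,600 × 791 / (11 × 0.6857)).
= √(167,059,200 / 7.5429) ≈ 4706.166.

Q* ≈ 4,706 castings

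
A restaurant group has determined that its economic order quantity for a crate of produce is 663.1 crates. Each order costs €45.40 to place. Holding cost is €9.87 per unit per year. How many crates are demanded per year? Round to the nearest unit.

D ≈ 47,796 crates per year

Invert the EOQ relation Q*² = 2DS/H.
From Q* = √(2DS/H): D = Q*²H / (2S) = 663.1² × 9.87 / (2 × 45.4) = 47795.759.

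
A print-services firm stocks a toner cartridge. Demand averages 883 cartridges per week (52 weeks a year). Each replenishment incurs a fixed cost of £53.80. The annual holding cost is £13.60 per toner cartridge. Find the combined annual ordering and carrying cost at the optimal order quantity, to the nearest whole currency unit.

Annual demand D = 883 × 52 = 45,916.
The optimal lot size = √(2DS/H) = √(2 × 45,916 × 53.8 / 13.6) ≈ 602.72.
At Q*, ordering cost (D/Q*)S equals holding cost (Q*/2)H, each = √(DSH/2).
Minimum total = √(2DSH) = √(2 × 45,916 × 53.8 × 13.6) ≈ 8197.051.

TC* ≈ £8,197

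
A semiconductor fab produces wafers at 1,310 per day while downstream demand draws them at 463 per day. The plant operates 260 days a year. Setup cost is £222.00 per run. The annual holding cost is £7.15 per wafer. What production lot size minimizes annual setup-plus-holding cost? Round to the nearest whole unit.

Annual demand D = 463 × 260 = 120,380.
Production build-up factor (1 − d/p) = 1 − 463/1,310 = 0.6466.
Q* = √(2DS / (H(1 − d/p))) = √(2 × 120,380 × 222 / (7.15 × 0.6466)).
= √(53,448,720 / 4.6229) ≈ 3400.240.

Q* ≈ 3,400 wafers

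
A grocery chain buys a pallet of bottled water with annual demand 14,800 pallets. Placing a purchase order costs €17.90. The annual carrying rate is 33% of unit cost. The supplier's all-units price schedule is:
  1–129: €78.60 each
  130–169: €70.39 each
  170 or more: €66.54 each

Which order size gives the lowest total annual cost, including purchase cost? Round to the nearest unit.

Q* ≈ 170 pallets

Holding cost per unit per year at price C is H = 0.33·C.
For each price level, check whether its EOQ is feasible; otherwise the best quantity at that price is the breakpoint.
Tier 1 (€78.60): EOQ = 142.9 exceeds tier's upper bound 129, so this tier is dominated.
EOQ at €70.39 = 151.0 (feasible in tier 2): TC = 14,800×€70.39 + (14,800/151.0)×17.9 + (151.0/2)×0.33×€70.39 = €1,045,280.20.
EOQ at €66.54 = 155.3 < 170, so use break Q=170: TC = 14,800×€66.54 + (14,800/170.0)×17.9 + (170.0/2)×0.33×€66.54 = €988,216.80.
Lowest total cost is €988,216.80 at Q = 170.0.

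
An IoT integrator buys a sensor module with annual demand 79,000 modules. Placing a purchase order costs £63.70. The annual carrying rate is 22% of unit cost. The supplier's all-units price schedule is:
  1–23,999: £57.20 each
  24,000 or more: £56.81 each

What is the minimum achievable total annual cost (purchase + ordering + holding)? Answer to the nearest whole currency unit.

Holding cost per unit per year at price C is H = 0.22·C.
Candidates are each tier's EOQ (if it falls in that tier) and each price-break quantity.
EOQ at £57.20 = 894.3 (feasible in tier 1): TC = 79,000×£57.20 + (79,000/894.3)×63.7 + (894.3/2)×0.22×£57.20 = £4,530,054.02.
EOQ at £56.81 = 897.4 < 24000, so use break Q=24000: TC = 79,000×£56.81 + (79,000/24000.0)×63.7 + (24000.0/2)×0.22×£56.81 = £4,638,178.08.
Lowest total cost among the candidates is at Q = 894.3.

TC* ≈ £4,530,054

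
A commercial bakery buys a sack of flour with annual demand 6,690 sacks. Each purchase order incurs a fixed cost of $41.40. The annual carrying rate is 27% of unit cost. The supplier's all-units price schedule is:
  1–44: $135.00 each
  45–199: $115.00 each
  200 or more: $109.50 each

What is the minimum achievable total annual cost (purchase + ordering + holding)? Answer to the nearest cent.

Holding cost per unit per year at price C is H = 0.27·C.
Evaluate total cost at each tier's feasible EOQ or, if the EOQ is below the tier, at the tier's minimum quantity.
Tier 1 ($135.00): EOQ = 123.3 exceeds tier's upper bound 44, so this tier is dominated.
EOQ at $115.00 = 133.6 (feasible in tier 2): TC = 6,690×$115.00 + (6,690/133.6)×41.4 + (133.6/2)×0.27×$115.00 = $773,497.24.
EOQ at $109.50 = 136.9 < 200, so use break Q=200: TC = 6,690×$109.50 + (6,690/200.0)×41.4 + (200.0/2)×0.27×$109.50 = $736,896.33.
Lowest total cost among the candidates is at Q = 200.0.

TC* ≈ $736,896.33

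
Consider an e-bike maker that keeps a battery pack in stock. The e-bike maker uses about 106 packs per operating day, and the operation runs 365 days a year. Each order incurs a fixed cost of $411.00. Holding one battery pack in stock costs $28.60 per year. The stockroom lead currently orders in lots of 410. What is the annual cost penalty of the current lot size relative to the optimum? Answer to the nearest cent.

Annual demand D = 106 × 365 = 38,690.
EOQ = √(2DS/H) = √(2 × 38,690 × 411 / 28.6) ≈ 1054.51.
Cost at Q* = (D/Q*)S + (Q*/2)H = √(2DSH) ≈ $30,159.09.
Cost at Q = 410: (38,690/410)×411 + (410/2)×28.6 = $38,784.37 + $5,863.00 = $44,647.37.
Excess = $44,647.37 − $30,159.09 = $14,488.27.

Extra cost ≈ $14,488.27 per year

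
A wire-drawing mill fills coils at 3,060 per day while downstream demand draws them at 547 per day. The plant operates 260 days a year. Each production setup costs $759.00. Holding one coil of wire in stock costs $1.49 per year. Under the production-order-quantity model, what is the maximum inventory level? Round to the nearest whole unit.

I_max ≈ 10,908 coils

Annual demand D = 547 × 260 = 142,220.
Production build-up factor (1 − d/p) = 1 − 547/3,060 = 0.8212.
Q* = √(2DS / (H(1 − d/p))) = √(2 × 142,220 × 759 / (1.49 × 0.8212)).
= √(215,889,960 / 1.2237) ≈ 13282.737.
Maximum inventory = Q*(1 − d/p) = 13282.737 × 0.8212 ≈ 10908.339.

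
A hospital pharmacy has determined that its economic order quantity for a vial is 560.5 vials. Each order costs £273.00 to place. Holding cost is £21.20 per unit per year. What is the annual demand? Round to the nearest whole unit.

D ≈ 12,198 vials per year

Squaring Q* = √(2DS/H) gives Q*² = 2DS/H.
From Q* = √(2DS/H): D = Q*²H / (2S) = 560.5² × 21.2 / (2 × 273) = 12198.164.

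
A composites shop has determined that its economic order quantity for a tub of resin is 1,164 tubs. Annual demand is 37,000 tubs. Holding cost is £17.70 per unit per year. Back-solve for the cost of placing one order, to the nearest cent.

S ≈ £324.08

The basic EOQ model gives Q* = √(2DS/H); rearrange for the unknown.
From Q* = √(2DS/H): S = Q*²H / (2D) = 1,164² × 17.7 / (2 × 37,000) = 324.0765.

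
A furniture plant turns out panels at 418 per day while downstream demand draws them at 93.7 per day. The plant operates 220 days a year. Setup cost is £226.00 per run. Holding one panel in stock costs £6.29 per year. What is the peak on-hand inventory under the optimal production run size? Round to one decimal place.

Annual demand D = 93.7 × 220 = 20,614.
Production build-up factor (1 − d/p) = 1 − 93.7/418 = 0.7758.
Q* = √(2DS / (H(1 − d/p))) = √(2 × 20,614 × 226 / (6.29 × 0.7758)).
= √(9,317,528 / 4.88) ≈ 1381.783.
Maximum inventory = Q*(1 − d/p) = 1381.783 × 0.7758 ≈ 1072.038.

I_max ≈ 1,072.0 panels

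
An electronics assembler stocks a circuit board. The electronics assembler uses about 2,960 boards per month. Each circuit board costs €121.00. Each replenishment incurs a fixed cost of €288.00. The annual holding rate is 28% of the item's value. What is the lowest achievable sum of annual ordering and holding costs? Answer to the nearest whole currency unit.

TC* ≈ €26,328

Annual demand D = 2,960 × 12 = 35,520.
Holding cost H = 0.28 × €121.00 = €33.8800 per unit per year.
EOQ = √(2DS/H) = √(2 × 35,520 × 288 / 33.88) ≈ 777.10.
At Q*, ordering cost (D/Q*)S equals holding cost (Q*/2)H, each = √(DSH/2).
Minimum total = √(2DSH) = √(2 × 35,520 × 288 × 33.88) ≈ 26328.094.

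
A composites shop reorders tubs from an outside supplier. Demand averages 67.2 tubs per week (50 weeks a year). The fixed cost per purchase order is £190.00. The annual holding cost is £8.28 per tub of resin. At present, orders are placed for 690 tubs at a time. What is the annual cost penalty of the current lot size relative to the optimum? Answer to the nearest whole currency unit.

Annual demand D = 67.2 × 50 = 3,360.
EOQ = √(2DS/H) = √(2 × 3,360 × 190 / 8.28) ≈ 392.69.
Cost at Q* = (D/Q*)S + (Q*/2)H = √(2DSH) ≈ £3,251.45.
Cost at Q = 690: (3,360/690)×190 + (690/2)×8.28 = £925.22 + £2,856.60 = £3,781.82.
Excess = £3,781.82 − £3,251.45 = £530.37.

Extra cost ≈ £530 per year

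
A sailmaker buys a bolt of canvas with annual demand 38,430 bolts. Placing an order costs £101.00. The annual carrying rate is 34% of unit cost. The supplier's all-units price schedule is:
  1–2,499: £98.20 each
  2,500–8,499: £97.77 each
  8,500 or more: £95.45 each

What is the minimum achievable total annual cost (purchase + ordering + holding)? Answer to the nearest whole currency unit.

Holding cost per unit per year at price C is H = 0.34·C.
For each price level, check whether its EOQ is feasible; otherwise the best quantity at that price is the breakpoint.
EOQ at £98.20 = 482.2 (feasible in tier 1): TC = 38,430×£98.20 + (38,430/482.2)×101 + (482.2/2)×0.34×£98.20 = £3,789,925.27.
EOQ at £97.77 = 483.2 < 2500, so use break Q=2500: TC = 38,430×£97.77 + (38,430/2500.0)×101 + (2500.0/2)×0.34×£97.77 = £3,800,405.92.
EOQ at £95.45 = 489.1 < 8500, so use break Q=8500: TC = 38,430×£95.45 + (38,430/8500.0)×101 + (8500.0/2)×0.34×£95.45 = £3,806,525.39.
Lowest total cost among the candidates is at Q = 482.2.

TC* ≈ £3,789,925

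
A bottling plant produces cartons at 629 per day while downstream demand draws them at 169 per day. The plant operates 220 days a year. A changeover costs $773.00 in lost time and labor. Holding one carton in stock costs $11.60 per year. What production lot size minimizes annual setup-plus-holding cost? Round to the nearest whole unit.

Q* ≈ 2,603 cartons

Annual demand D = 169 × 220 = 37,180.
Production build-up factor (1 − d/p) = 1 − 169/629 = 0.7313.
Q* = √(2DS / (H(1 − d/p))) = √(2 × 37,180 × 773 / (11.6 × 0.7313)).
= √(57,480,280 / 8.4833) ≈ 2603.016.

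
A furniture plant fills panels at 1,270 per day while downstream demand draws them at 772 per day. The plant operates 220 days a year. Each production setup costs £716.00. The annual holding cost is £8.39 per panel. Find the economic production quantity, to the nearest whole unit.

Q* ≈ 8,598 panels

Annual demand D = 772 × 220 = 169,840.
Production build-up factor (1 − d/p) = 1 − 772/1,270 = 0.3921.
Q* = √(2DS / (H(1 − d/p))) = √(2 × 169,840 × 716 / (8.39 × 0.3921)).
= √(243,210,880 / 3.2899) ≈ 8598.005.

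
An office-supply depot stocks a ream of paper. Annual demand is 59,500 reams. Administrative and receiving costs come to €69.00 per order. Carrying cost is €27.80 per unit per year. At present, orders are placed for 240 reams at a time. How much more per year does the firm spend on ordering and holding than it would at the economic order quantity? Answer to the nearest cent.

EOQ = √(2DS/H) = √(2 × 59,500 × 69 / 27.8) ≈ 543.47.
Cost at Q* = (D/Q*)S + (Q*/2)H = √(2DSH) ≈ €15,108.47.
Cost at Q = 240: (59,500/240)×69 + (240/2)×27.8 = €17,106.25 + €3,336.00 = €20,442.25.
Excess = €20,442.25 − €15,108.47 = €5,333.78.

Extra cost ≈ €5,333.78 per year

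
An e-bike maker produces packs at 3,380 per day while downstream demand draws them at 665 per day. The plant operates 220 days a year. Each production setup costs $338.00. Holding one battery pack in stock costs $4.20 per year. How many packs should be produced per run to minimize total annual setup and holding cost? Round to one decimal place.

Annual demand D = 665 × 220 = 146,300.
Production build-up factor (1 − d/p) = 1 − 665/3,380 = 0.8033.
Q* = √(2DS / (H(1 − d/p))) = √(2 × 146,300 × 338 / (4.2 × 0.8033)).
= √(98,898,800 / 3.3737) ≈ 5414.325.

Q* ≈ 5,414.3 packs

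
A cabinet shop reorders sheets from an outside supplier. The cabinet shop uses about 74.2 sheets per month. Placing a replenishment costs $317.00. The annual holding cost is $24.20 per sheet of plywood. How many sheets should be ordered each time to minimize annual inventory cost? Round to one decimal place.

Annual demand D = 74.2 × 12 = 890.4.
EOQ = √(2DS / H) = √(2 × 890.4 × 317 / 24.2).
= √(564,513.6 / 24.2) = √23,327.0083 ≈ 152.732.

Q* ≈ 152.7 sheets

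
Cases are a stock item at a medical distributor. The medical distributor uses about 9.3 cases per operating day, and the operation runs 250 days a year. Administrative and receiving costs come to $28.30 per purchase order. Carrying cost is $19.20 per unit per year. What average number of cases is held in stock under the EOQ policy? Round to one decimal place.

Average inventory ≈ 41.4 cases

Annual demand D = 9.3 × 250 = 2,325.
EOQ = √(2DS/H) = √(2 × 2,325 × 28.3 / 19.2) ≈ 82.79.
Average inventory = Q*/2 ≈ 82.79 / 2 = 41.394.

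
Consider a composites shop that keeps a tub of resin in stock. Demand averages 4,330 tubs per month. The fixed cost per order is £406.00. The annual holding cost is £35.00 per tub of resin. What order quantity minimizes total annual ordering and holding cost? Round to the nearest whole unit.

Q* ≈ 1,098 tubs

Annual demand D = 4,330 × 12 = 51,960.
EOQ = √(2DS / H) = √(2 × 51,960 × 406 / 35).
= √(42,191,520 / 35) = √1,205,472 ≈ 1097.940.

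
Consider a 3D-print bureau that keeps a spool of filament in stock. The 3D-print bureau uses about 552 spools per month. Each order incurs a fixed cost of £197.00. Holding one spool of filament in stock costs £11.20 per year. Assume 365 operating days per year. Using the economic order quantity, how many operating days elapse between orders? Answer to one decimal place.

T ≈ 26.6 days

Annual demand D = 552 × 12 = 6,624.
The optimal lot size = √(2DS/H) = √(2 × 6,624 × 197 / 11.2) ≈ 482.72.
Cycle time = Q*/D × 365 = 482.72 / 6,624 × 365 ≈ 26.599 days.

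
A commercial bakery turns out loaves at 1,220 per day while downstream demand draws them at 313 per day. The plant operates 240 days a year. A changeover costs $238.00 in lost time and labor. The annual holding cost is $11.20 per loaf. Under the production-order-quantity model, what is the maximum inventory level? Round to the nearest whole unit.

Annual demand D = 313 × 240 = 75,120.
Production build-up factor (1 − d/p) = 1 − 313/1,220 = 0.7434.
Q* = √(2DS / (H(1 − d/p))) = √(2 × 75,120 × 238 / (11.2 × 0.7434)).
= √(35,757,120 / 8.3266) ≈ 2072.280.
Maximum inventory = Q*(1 − d/p) = 2072.280 × 0.7434 ≈ 1540.622.

I_max ≈ 1,541 loaves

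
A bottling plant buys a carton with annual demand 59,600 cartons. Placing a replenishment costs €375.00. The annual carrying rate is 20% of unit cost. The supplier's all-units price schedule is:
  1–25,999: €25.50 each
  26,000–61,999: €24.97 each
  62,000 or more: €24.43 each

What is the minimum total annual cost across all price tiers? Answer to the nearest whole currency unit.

Holding cost per unit per year at price C is H = 0.20·C.
Candidates are each tier's EOQ (if it falls in that tier) and each price-break quantity.
EOQ at €25.50 = 2960.5 (feasible in tier 1): TC = 59,600×€25.50 + (59,600/2960.5)×375 + (2960.5/2)×0.20×€25.50 = €1,534,898.68.
EOQ at €24.97 = 2991.8 < 26000, so use break Q=26000: TC = 59,600×€24.97 + (59,600/26000.0)×375 + (26000.0/2)×0.20×€24.97 = €1,553,993.62.
EOQ at €24.43 = 3024.7 < 62000, so use break Q=62000: TC = 59,600×€24.43 + (59,600/62000.0)×375 + (62000.0/2)×0.20×€24.43 = €1,607,854.48.
Lowest total cost among the candidates is at Q = 2960.5.

TC* ≈ €1,534,899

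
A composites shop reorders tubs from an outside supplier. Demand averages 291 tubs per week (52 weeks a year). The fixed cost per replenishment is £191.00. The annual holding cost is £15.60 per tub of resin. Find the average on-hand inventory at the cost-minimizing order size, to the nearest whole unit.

Annual demand D = 291 × 52 = 15,132.
Q* = √(2DS/H) = √(2 × 15,132 × 191 / 15.6) ≈ 608.72.
Average inventory = Q*/2 ≈ 608.72 / 2 = 304.360.

Average inventory ≈ 304 tubs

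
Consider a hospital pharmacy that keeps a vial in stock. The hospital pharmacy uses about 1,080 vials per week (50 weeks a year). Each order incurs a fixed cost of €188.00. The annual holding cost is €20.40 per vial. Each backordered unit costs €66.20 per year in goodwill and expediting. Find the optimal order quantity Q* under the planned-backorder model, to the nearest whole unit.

Annual demand D = 1,080 × 50 = 54,000.
With planned backorders, Q* = √(2DS/H) · √((H+B)/B).
√(2DS/H) = √(2 × 54,000 × 188 / 20.4) = 997.644.
√((H+B)/B) = √((20.4+66.2)/66.2) = 1.1437.
Q* ≈ 1141.053.

Q* ≈ 1,141 vials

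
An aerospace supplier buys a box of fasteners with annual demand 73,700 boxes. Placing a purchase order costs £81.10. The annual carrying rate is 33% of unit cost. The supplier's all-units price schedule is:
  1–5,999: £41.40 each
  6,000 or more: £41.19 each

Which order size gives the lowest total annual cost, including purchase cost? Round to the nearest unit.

Holding cost per unit per year at price C is H = 0.33·C.
Evaluate total cost at each tier's feasible EOQ or, if the EOQ is below the tier, at the tier's minimum quantity.
EOQ at £41.40 = 935.4 (feasible in tier 1): TC = 73,700×£41.40 + (73,700/935.4)×81.1 + (935.4/2)×0.33×£41.40 = £3,063,959.57.
EOQ at £41.19 = 937.8 < 6000, so use break Q=6000: TC = 73,700×£41.19 + (73,700/6000.0)×81.1 + (6000.0/2)×0.33×£41.19 = £3,077,477.28.
Lowest total cost is £3,063,959.57 at Q = 935.4.

Q* ≈ 935 boxes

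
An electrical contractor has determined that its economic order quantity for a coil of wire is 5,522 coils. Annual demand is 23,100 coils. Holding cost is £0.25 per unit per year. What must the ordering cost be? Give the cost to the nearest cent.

S ≈ £165.00

Squaring Q* = √(2DS/H) gives Q*² = 2DS/H.
From Q* = √(2DS/H): S = Q*²H / (2D) = 5,522² × 0.25 / (2 × 23,100) = 165.0026.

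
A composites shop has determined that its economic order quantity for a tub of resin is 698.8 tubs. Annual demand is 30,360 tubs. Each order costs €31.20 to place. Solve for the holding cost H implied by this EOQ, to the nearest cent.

The basic EOQ model gives Q* = √(2DS/H); rearrange for the unknown.
From Q* = √(2DS/H): H = 2DS / Q*² = 2 × 30,360 × 31.2 / 698.8² = 3.8795.

H ≈ €3.88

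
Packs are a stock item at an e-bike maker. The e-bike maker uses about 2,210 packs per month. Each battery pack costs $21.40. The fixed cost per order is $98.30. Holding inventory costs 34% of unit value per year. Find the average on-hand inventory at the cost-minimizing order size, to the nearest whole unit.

Annual demand D = 2,210 × 12 = 26,520.
Holding cost H = 0.34 × $21.40 = $7.2760 per unit per year.
Q* = √(2DS/H) = √(2 × 26,520 × 98.3 / 7.276) ≈ 846.51.
Average inventory = Q*/2 ≈ 846.51 / 2 = 423.255.

Average inventory ≈ 423 packs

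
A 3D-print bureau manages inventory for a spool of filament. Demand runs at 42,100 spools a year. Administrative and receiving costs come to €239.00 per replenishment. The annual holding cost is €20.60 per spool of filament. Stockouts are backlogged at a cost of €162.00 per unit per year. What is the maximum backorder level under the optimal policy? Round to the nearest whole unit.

With planned backorders, Q* = √(2DS/H) · √((H+B)/B).
√(2DS/H) = √(2 × 42,100 × 239 / 20.6) = 988.374.
√((H+B)/B) = √((20.6+162)/162) = 1.0617.
Q* ≈ 1049.335.
S* = Q* · H/(H+B) = 1049.335 × 20.6/182.6 ≈ 118.381.

S* ≈ 118 spools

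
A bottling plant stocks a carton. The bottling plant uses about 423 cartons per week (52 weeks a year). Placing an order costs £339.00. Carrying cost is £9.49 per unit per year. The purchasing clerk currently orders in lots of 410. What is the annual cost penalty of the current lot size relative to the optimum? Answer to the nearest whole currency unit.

Annual demand D = 423 × 52 = 21,996.
EOQ = √(2DS/H) = √(2 × 21,996 × 339 / 9.49) ≈ 1253.58.
Cost at Q* = (D/Q*)S + (Q*/2)H = √(2DSH) ≈ £11,896.52.
Cost at Q = 410: (21,996/410)×339 + (410/2)×9.49 = £18,186.94 + £1,945.45 = £20,132.39.
Excess = £20,132.39 − £11,896.52 = £8,235.87.

Extra cost ≈ £8,236 per year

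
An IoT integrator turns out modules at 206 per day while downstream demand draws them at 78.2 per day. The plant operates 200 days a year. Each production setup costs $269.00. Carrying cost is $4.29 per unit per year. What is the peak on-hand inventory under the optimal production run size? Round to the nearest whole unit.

I_max ≈ 1,103 modules

Annual demand D = 78.2 × 200 = 15,640.
Production build-up factor (1 − d/p) = 1 − 78.2/206 = 0.6204.
Q* = √(2DS / (H(1 − d/p))) = √(2 × 15,640 × 269 / (4.29 × 0.6204)).
= √(8,414,320 / 2.6615) ≈ 1778.071.
Maximum inventory = Q*(1 − d/p) = 1778.071 × 0.6204 ≈ 1103.094.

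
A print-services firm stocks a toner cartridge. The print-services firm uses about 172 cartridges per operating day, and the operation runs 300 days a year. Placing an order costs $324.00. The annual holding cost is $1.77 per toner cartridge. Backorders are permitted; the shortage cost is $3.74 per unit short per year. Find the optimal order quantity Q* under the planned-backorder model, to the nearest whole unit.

Q* ≈ 5,276 cartridges

Annual demand D = 172 × 300 = 51,600.
With planned backorders, Q* = √(2DS/H) · √((H+B)/B).
√(2DS/H) = √(2 × 51,600 × 324 / 1.77) = 4346.360.
√((H+B)/B) = √((1.77+3.74)/3.74) = 1.2138.
Q* ≈ 5275.525.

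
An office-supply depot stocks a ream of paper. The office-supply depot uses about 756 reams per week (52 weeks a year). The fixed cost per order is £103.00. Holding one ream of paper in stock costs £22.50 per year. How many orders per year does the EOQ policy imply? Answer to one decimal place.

Annual demand D = 756 × 52 = 39,312.
The optimal lot size = √(2DS/H) = √(2 × 39,312 × 103 / 22.5) ≈ 599.94.
Orders per year = D / Q* = 39,312 / 599.94 ≈ 65.527.

N ≈ 65.5 orders per year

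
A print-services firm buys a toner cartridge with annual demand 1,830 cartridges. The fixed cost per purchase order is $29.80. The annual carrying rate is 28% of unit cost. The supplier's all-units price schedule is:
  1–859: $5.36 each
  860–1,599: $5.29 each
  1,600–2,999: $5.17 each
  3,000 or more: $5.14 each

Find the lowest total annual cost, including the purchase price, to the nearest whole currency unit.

TC* ≈ $10,213

Holding cost per unit per year at price C is H = 0.28·C.
For each price level, check whether its EOQ is feasible; otherwise the best quantity at that price is the breakpoint.
EOQ at $5.36 = 269.6 (feasible in tier 1): TC = 1,830×$5.36 + (1,830/269.6)×29.8 + (269.6/2)×0.28×$5.36 = $10,213.39.
EOQ at $5.29 = 271.4 < 860, so use break Q=860: TC = 1,830×$5.29 + (1,830/860.0)×29.8 + (860.0/2)×0.28×$5.29 = $10,381.03.
EOQ at $5.17 = 274.5 < 1600, so use break Q=1600: TC = 1,830×$5.17 + (1,830/1600.0)×29.8 + (1600.0/2)×0.28×$5.17 = $10,653.26.
EOQ at $5.14 = 275.3 < 3000, so use break Q=3000: TC = 1,830×$5.14 + (1,830/3000.0)×29.8 + (3000.0/2)×0.28×$5.14 = $11,583.18.
Lowest total cost among the candidates is at Q = 269.6.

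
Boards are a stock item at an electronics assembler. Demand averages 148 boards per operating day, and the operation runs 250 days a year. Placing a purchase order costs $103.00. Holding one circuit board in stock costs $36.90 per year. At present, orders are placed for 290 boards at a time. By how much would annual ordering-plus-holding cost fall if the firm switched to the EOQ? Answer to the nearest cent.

Annual demand D = 148 × 250 = 37,000.
EOQ = √(2DS/H) = √(2 × 37,000 × 103 / 36.9) ≈ 454.49.
Cost at Q* = (D/Q*)S + (Q*/2)H = √(2DSH) ≈ $16,770.56.
Cost at Q = 290: (37,000/290)×103 + (290/2)×36.9 = $13,141.38 + $5,350.50 = $18,491.88.
Excess = $18,491.88 − $16,770.56 = $1,721.32.

Extra cost ≈ $1,721.32 per year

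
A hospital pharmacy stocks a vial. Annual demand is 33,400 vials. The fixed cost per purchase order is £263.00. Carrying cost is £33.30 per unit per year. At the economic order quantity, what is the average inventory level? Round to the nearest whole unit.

Q* = √(2DS/H) = √(2 × 33,400 × 263 / 33.3) ≈ 726.35.
Average inventory = Q*/2 ≈ 726.35 / 2 = 363.173.

Average inventory ≈ 363 vials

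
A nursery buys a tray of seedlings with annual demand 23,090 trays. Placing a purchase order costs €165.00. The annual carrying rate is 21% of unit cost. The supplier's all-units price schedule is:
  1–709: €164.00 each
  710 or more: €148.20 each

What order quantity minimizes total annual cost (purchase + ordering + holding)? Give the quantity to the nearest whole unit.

Holding cost per unit per year at price C is H = 0.21·C.
For each price level, check whether its EOQ is feasible; otherwise the best quantity at that price is the breakpoint.
EOQ at €164.00 = 470.4 (feasible in tier 1): TC = 23,090×€164.00 + (23,090/470.4)×165 + (470.4/2)×0.21×€164.00 = €3,802,959.46.
EOQ at €148.20 = 494.8 < 710, so use break Q=710: TC = 23,090×€148.20 + (23,090/710.0)×165 + (710.0/2)×0.21×€148.20 = €3,438,352.30.
Lowest total cost is €3,438,352.30 at Q = 710.0.

Q* ≈ 710 trays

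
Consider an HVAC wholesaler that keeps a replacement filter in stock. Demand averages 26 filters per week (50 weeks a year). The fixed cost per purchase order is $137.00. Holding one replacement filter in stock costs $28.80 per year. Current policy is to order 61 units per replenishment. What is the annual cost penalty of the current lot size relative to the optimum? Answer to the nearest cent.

Annual demand D = 26 × 50 = 1,300.
EOQ = √(2DS/H) = √(2 × 1,300 × 137 / 28.8) ≈ 111.21.
Cost at Q* = (D/Q*)S + (Q*/2)H = √(2DSH) ≈ $3,202.90.
Cost at Q = 61: (1,300/61)×137 + (61/2)×28.8 = $2,919.67 + $878.40 = $3,798.07.
Excess = $3,798.07 − $3,202.90 = $595.17.

Extra cost ≈ $595.17 per year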